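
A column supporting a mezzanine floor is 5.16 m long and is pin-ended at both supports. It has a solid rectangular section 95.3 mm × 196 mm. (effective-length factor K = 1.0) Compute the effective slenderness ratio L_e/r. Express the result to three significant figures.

λ ≈ 188

For a rectangle r_min = b/√12 = 95.3/√12 = 27.51 mm
L_e = K·L = 1 × 5.16 m = 5.160 m = 5160.0 mm
λ = L_e / r_min = 5160.0 / 27.51 = 188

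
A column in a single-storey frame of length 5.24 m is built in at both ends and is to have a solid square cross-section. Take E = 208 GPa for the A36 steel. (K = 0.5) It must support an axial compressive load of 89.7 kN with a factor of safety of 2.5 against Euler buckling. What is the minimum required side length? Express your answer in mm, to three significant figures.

a ≈ 54.8 mm

Required P_cr = n·P = 2.5 × 89.7 = 224.2 kN
L_e = K·L = 0.5 × 5.24 = 2.620 m
Required I = P_cr·L_e²/(π²E) = 2.243×10^5 × 2.620² / (π² × 2.08×10^11) = 7.498×10^-7 m⁴
I_req = 7.498×10^5 mm⁴
Solid square: I = a⁴/12  ⇒  a = (12I)^(1/4) = (12×7.498×10^5)^(1/4) = 54.8 mm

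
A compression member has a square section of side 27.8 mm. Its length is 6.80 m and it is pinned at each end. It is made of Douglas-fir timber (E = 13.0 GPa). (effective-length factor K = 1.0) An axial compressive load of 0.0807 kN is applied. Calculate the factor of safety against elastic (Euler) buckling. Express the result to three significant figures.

I = a⁴/12 = 27.8⁴/12 = 4.977×10^4 mm⁴
I = 4.977×10^4 mm⁴ = 4.977×10^-8 m⁴
Effective length L_e = K·L = 1 × 6.80 = 6.800 m
P_cr = π²EI / L_e² = π² × 13.0×10⁹ × 4.977×10^-8 / 6.800² = 138.1 N
Factor of safety n = P_cr / P = 0.13811 / 0.0807 = 1.71

n ≈ 1.71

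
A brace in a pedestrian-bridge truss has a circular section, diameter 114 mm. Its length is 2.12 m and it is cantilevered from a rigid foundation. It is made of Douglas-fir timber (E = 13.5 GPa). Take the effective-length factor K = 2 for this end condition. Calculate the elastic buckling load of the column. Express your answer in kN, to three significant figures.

P_cr ≈ 61.4 kN

I = πd⁴/64 = π×114⁴/64 = 8.291×10^6 mm⁴
I = 8.291×10^6 mm⁴ = 8.291×10^-6 m⁴
Effective length L_e = K·L = 2 × 2.12 = 4.240 m
P_cr = π²EI / L_e² = π² × 13.5×10⁹ × 8.291×10^-6 / 4.240² = 6.145×10^4 N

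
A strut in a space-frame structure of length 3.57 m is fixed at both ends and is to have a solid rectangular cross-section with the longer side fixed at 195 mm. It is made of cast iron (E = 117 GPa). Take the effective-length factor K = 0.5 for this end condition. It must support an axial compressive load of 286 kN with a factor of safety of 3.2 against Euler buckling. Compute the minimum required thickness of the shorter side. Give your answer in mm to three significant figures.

Required P_cr = n·P = 3.2 × 286 = 915.2 kN
L_e = K·L = 0.5 × 3.57 = 1.785 m
Required I = P_cr·L_e²/(π²E) = 9.152×10^5 × 1.785² / (π² × 1.17×10^11) = 2.525×10^-6 m⁴
I_req = 2.525×10^6 mm⁴
Rectangle, weak axis: I_min = h·b³/12 with h = 195 mm fixed  ⇒  b = (12I/h)^(1/3) = 53.8 mm

b ≈ 53.8 mm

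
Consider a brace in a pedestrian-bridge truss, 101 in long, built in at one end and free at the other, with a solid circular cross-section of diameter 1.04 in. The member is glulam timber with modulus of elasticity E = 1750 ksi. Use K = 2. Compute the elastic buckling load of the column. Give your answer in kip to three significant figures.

I = πd⁴/64 = π×1.04⁴/64 = 5.743×10^-2 in⁴
Effective length L_e = K·L = 2 × 101 = 202.0 in
P_cr = π²EI / L_e² = π² × 1750×10³ × 5.743×10^-2 / 202.0² = 24.31 lb

P_cr ≈ 0.0243 kip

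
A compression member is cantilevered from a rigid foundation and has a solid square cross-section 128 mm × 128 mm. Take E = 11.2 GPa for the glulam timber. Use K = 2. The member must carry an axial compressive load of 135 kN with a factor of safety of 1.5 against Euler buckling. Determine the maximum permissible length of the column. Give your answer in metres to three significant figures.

L_max ≈ 1.75 m

I = a⁴/12 = 128⁴/12 = 2.237×10^7 mm⁴
I = 2.237×10^-5 m⁴
Required critical load P_cr = n·P = 1.5 × 135 = 202.5 kN = 2.025×10^5 N
From P_cr = π²EI/(K·L)²:  L = (1/K)·√(π²EI/P_cr) = (1/2)·√(π²×1.12×10^10×2.237×10^-5/2.025×10^5)
L = 1.75 m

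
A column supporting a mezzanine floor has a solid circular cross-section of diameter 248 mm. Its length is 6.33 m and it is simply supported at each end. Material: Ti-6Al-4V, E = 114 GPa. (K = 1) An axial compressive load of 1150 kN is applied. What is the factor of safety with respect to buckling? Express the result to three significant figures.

n ≈ 4.53

I = πd⁴/64 = π×248⁴/64 = 1.857×10^8 mm⁴
I = 1.857×10^8 mm⁴ = 1.857×10^-4 m⁴
Effective length L_e = K·L = 1 × 6.33 = 6.330 m
P_cr = π²EI / L_e² = π² × 114×10⁹ × 1.857×10^-4 / 6.330² = 5.214×10^6 N
Factor of safety n = P_cr / P = 5214.0 / 1150 = 4.53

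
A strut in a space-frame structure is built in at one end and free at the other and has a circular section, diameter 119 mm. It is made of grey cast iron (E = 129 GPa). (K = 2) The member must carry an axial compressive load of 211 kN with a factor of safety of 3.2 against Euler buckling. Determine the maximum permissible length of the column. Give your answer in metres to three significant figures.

L_max ≈ 2.15 m

I = πd⁴/64 = π×119⁴/64 = 9.844×10^6 mm⁴
I = 9.844×10^-6 m⁴
Required critical load P_cr = n·P = 3.2 × 211 = 675.2 kN = 6.752×10^5 N
From P_cr = π²EI/(K·L)²:  L = (1/K)·√(π²EI/P_cr) = (1/2)·√(π²×1.29×10^11×9.844×10^-6/6.752×10^5)
L = 2.15 m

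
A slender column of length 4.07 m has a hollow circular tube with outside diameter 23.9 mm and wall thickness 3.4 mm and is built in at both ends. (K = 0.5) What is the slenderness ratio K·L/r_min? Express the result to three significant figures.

λ ≈ 277

Inner diameter d_i = 23.9 − 2×3.4 = 17.10 mm
I = π(d_o⁴ − d_i⁴)/64 = π(23.9⁴ − 17.10⁴)/64 = 1.182×10^4 mm⁴
A = 219.0 mm²;  r_min = √(I/A) = √(1.182×10^4/219.0) = 7.347 mm
L_e = K·L = 0.5 × 4.07 m = 2.035 m = 2035.0 mm
λ = L_e / r_min = 2035.0 / 7.347 = 277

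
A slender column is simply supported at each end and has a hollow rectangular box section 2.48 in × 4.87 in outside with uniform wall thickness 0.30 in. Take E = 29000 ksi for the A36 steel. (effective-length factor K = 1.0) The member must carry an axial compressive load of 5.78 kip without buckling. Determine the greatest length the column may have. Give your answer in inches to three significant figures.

Inner dimensions: h_i = 4.87 − 2×0.30 = 4.270 in, b_i = 2.48 − 2×0.30 = 1.880 in
Weak-axis I_min = (h_o·b_o³ − h_i·b_i³)/12 with b_o = 2.48, b_i = 1.880 in (shorter outer/inner sides).
I_min = (4.87×2.48³ − 4.270×1.880³)/12 = 3.826 in⁴
At the buckling limit P_cr = P = 5.780×10^3 lb
From P_cr = π²EI/(K·L)²:  L = (1/K)·√(π²EI/P_cr) = (1/1)·√(π²×2.90×10^7×3.826/5.780×10^3)
L = 435 in

L_max ≈ 435 in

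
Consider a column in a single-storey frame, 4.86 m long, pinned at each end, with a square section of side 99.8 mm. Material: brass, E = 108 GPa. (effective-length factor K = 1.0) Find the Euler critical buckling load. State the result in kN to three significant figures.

P_cr ≈ 373 kN

I = a⁴/12 = 99.8⁴/12 = 8.267×10^6 mm⁴
I = 8.267×10^6 mm⁴ = 8.267×10^-6 m⁴
Effective length L_e = K·L = 1 × 4.86 = 4.860 m
P_cr = π²EI / L_e² = π² × 108×10⁹ × 8.267×10^-6 / 4.860² = 3.731×10^5 N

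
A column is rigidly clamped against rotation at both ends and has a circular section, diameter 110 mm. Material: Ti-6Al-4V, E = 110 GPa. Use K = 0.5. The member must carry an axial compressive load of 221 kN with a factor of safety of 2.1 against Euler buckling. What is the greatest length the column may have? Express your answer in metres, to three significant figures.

I = πd⁴/64 = π×110⁴/64 = 7.187×10^6 mm⁴
I = 7.187×10^-6 m⁴
Required critical load P_cr = n·P = 2.1 × 221 = 464.1 kN = 4.641×10^5 N
From P_cr = π²EI/(K·L)²:  L = (1/K)·√(π²EI/P_cr) = (1/0.5)·√(π²×1.10×10^11×7.187×10^-6/4.641×10^5)
L = 8.20 m

L_max ≈ 8.20 m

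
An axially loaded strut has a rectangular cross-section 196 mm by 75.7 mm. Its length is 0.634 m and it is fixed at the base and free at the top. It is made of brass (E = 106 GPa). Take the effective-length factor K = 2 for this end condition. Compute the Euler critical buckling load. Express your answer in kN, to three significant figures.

Buckling occurs about the weak axis: I_min = h·b³/12 with b = 75.7 mm (the shorter side).
I_min = 196×75.7³/12 = 7.085×10^6 mm⁴
I = 7.085×10^6 mm⁴ = 7.085×10^-6 m⁴
Effective length L_e = K·L = 2 × 0.634 = 1.268 m
P_cr = π²EI / L_e² = π² × 106×10⁹ × 7.085×10^-6 / 1.268² = 4.610×10^6 N

P_cr ≈ 4610 kN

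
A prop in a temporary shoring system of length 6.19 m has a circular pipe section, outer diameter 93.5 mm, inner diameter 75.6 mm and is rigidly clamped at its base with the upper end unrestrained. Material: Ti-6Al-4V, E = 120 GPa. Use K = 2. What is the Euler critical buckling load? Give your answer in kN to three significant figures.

P_cr ≈ 16.6 kN

d_o = 93.5 mm, d_i = 75.6 mm
I = π(d_o⁴ − d_i⁴)/64 = π(93.5⁴ − 75.60⁴)/64 = 2.148×10^6 mm⁴
I = 2.148×10^6 mm⁴ = 2.148×10^-6 m⁴
Effective length L_e = K·L = 2 × 6.19 = 12.38 m
P_cr = π²EI / L_e² = π² × 120×10⁹ × 2.148×10^-6 / 12.38² = 1.660×10^4 N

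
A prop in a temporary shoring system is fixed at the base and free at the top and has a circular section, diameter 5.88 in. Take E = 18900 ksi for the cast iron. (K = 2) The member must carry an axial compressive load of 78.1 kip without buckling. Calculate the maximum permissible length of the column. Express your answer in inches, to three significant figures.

L_max ≈ 187 in

I = πd⁴/64 = π×5.88⁴/64 = 58.68 in⁴
At the buckling limit P_cr = P = 7.810×10^4 lb
From P_cr = π²EI/(K·L)²:  L = (1/K)·√(π²EI/P_cr) = (1/2)·√(π²×1.89×10^7×58.68/7.810×10^4)
L = 187 in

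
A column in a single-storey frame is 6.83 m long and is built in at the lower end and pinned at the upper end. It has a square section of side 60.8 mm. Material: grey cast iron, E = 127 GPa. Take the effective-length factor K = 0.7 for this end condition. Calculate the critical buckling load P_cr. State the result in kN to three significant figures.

P_cr ≈ 62.4 kN

I = a⁴/12 = 60.8⁴/12 = 1.139×10^6 mm⁴
I = 1.139×10^6 mm⁴ = 1.139×10^-6 m⁴
Effective length L_e = K·L = 0.7 × 6.83 = 4.781 m
P_cr = π²EI / L_e² = π² × 127×10⁹ × 1.139×10^-6 / 4.781² = 6.245×10^4 N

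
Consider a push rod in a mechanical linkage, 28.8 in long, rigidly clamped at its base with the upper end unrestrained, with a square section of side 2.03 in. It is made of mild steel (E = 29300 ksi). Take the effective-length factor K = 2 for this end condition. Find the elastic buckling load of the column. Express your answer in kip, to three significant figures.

I = a⁴/12 = 2.03⁴/12 = 1.415 in⁴
Effective length L_e = K·L = 2 × 28.8 = 57.60 in
P_cr = π²EI / L_e² = π² × 29300×10³ × 1.415 / 57.60² = 1.233×10^5 lb

P_cr ≈ 123 kip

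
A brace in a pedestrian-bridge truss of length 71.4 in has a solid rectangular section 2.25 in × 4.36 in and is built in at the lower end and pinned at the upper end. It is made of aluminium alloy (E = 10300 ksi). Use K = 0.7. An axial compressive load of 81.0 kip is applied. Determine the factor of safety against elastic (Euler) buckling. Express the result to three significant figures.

Buckling occurs about the weak axis: I_min = h·b³/12 with b = 2.25 in (the shorter side).
I_min = 4.36×2.25³/12 = 4.139 in⁴
Effective length L_e = K·L = 0.7 × 71.4 = 49.98 in
P_cr = π²EI / L_e² = π² × 10300×10³ × 4.139 / 49.98² = 1.684×10^5 lb
Factor of safety n = P_cr / P = 168.42 / 81.0 = 2.08

n ≈ 2.08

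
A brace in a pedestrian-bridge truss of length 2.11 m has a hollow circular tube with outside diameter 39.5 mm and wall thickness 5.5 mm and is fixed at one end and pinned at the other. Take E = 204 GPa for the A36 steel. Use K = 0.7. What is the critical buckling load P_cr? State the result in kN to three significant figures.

P_cr ≈ 80.4 kN

Inner diameter d_i = 39.5 − 2×5.5 = 28.50 mm
I = π(d_o⁴ − d_i⁴)/64 = π(39.5⁴ − 28.50⁴)/64 = 8.711×10^4 mm⁴
I = 8.711×10^4 mm⁴ = 8.711×10^-8 m⁴
Effective length L_e = K·L = 0.7 × 2.11 = 1.477 m
P_cr = π²EI / L_e² = π² × 204×10⁹ × 8.711×10^-8 / 1.477² = 8.040×10^4 N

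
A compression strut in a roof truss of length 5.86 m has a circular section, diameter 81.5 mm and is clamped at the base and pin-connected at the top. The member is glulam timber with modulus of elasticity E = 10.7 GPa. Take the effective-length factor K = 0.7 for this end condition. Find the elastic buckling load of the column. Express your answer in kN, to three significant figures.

I = πd⁴/64 = π×81.5⁴/64 = 2.166×10^6 mm⁴
I = 2.166×10^6 mm⁴ = 2.166×10^-6 m⁴
Effective length L_e = K·L = 0.7 × 5.86 = 4.102 m
P_cr = π²EI / L_e² = π² × 10.7×10⁹ × 2.166×10^-6 / 4.102² = 1.359×10^4 N

P_cr ≈ 13.6 kN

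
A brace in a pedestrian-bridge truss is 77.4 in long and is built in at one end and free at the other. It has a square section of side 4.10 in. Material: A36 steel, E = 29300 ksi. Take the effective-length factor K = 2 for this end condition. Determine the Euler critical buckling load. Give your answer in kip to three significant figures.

P_cr ≈ 284 kip

I = a⁴/12 = 4.10⁴/12 = 23.55 in⁴
Effective length L_e = K·L = 2 × 77.4 = 154.8 in
P_cr = π²EI / L_e² = π² × 29300×10³ × 23.55 / 154.8² = 2.842×10^5 lb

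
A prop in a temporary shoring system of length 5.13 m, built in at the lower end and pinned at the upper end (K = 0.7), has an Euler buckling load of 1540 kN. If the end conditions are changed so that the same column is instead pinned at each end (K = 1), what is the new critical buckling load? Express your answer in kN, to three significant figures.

P_cr ≈ 755 kN

P_cr ∝ 1/K², so P_cr,new = P_cr,old × (K_old/K_new)² = 1540 × (0.7/1)²
= 1540 × 0.4900 = 755 kN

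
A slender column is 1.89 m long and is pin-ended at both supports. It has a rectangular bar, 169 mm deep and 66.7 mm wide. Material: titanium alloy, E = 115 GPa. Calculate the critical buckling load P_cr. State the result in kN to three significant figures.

Buckling occurs about the weak axis: I_min = h·b³/12 with b = 66.7 mm (the shorter side).
I_min = 169×66.7³/12 = 4.179×10^6 mm⁴
I = 4.179×10^6 mm⁴ = 4.179×10^-6 m⁴
Effective length L_e = K·L = 1 × 1.89 = 1.890 m
P_cr = π²EI / L_e² = π² × 115×10⁹ × 4.179×10^-6 / 1.890² = 1.328×10^6 N

P_cr ≈ 1330 kN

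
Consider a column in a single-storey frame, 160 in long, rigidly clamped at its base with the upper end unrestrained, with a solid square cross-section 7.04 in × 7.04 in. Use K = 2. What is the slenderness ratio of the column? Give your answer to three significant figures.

λ ≈ 157

For a square r = a/√12 = 7.04/√12 = 2.032 in
L_e = K·L = 2 × 160 = 320.0 in
λ = L_e / r_min = 320.00 / 2.032 = 157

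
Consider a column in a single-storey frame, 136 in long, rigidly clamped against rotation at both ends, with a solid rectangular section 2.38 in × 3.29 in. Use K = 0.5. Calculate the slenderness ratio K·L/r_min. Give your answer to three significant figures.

λ ≈ 99.0

For a rectangle r_min = b/√12 = 2.38/√12 = 0.6870 in
L_e = K·L = 0.5 × 136 = 68.00 in
λ = L_e / r_min = 68.000 / 0.6870 = 99.0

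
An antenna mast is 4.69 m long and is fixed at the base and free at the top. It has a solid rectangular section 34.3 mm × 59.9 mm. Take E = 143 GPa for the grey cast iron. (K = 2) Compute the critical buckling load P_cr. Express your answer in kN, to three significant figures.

Buckling occurs about the weak axis: I_min = h·b³/12 with b = 34.3 mm (the shorter side).
I_min = 59.9×34.3³/12 = 2.014×10^5 mm⁴
I = 2.014×10^5 mm⁴ = 2.014×10^-7 m⁴
Effective length L_e = K·L = 2 × 4.69 = 9.380 m
P_cr = π²EI / L_e² = π² × 143×10⁹ × 2.014×10^-7 / 9.380² = 3.231×10^3 N

P_cr ≈ 3.23 kN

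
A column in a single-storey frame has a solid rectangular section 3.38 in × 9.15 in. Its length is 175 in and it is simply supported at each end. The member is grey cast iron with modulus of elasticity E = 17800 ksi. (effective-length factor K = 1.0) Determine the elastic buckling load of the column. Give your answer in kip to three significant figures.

P_cr ≈ 169 kip

Buckling occurs about the weak axis: I_min = h·b³/12 with b = 3.38 in (the shorter side).
I_min = 9.15×3.38³/12 = 29.44 in⁴
Effective length L_e = K·L = 1 × 175 = 175.0 in
P_cr = π²EI / L_e² = π² × 17800×10³ × 29.44 / 175.0² = 1.689×10^5 lb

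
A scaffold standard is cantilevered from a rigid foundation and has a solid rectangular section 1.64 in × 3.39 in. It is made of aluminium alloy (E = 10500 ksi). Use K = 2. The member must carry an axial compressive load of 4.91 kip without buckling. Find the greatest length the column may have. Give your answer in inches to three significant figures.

L_max ≈ 81.1 in

Buckling occurs about the weak axis: I_min = h·b³/12 with b = 1.64 in (the shorter side).
I_min = 3.39×1.64³/12 = 1.246 in⁴
At the buckling limit P_cr = P = 4.910×10^3 lb
From P_cr = π²EI/(K·L)²:  L = (1/K)·√(π²EI/P_cr) = (1/2)·√(π²×1.05×10^7×1.246/4.910×10^3)
L = 81.1 in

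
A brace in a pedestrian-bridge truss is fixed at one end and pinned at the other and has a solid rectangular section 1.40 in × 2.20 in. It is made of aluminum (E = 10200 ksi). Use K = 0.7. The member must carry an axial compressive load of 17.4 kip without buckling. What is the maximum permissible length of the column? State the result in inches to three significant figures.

L_max ≈ 77.1 in

Buckling occurs about the weak axis: I_min = h·b³/12 with b = 1.40 in (the shorter side).
I_min = 2.20×1.40³/12 = 0.5031 in⁴
At the buckling limit P_cr = P = 1.740×10^4 lb
From P_cr = π²EI/(K·L)²:  L = (1/K)·√(π²EI/P_cr) = (1/0.7)·√(π²×1.02×10^7×0.5031/1.740×10^4)
L = 77.1 in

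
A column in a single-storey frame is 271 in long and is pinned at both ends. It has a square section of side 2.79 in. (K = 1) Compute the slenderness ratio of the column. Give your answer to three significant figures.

I = a⁴/12 = 2.79⁴/12 = 5.049 in⁴
A = 7.784 in²;  r_min = √(I/A) = √(5.049/7.784) = 0.8054 in
L_e = K·L = 1 × 271 = 271.0 in
λ = L_e / r_min = 271.00 / 0.8054 = 336

λ ≈ 336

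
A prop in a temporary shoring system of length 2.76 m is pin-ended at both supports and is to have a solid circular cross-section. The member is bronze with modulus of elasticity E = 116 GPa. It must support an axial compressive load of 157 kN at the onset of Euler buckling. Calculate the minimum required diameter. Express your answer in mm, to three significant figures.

d ≈ 67.9 mm

L_e = K·L = 1 × 2.76 = 2.760 m
Required I = P_cr·L_e²/(π²E) = 1.570×10^5 × 2.760² / (π² × 1.16×10^11) = 1.045×10^-6 m⁴
I_req = 1.045×10^6 mm⁴
Solid circle: I = πd⁴/64  ⇒  d = (64I/π)^(1/4) = (64×1.045×10^6/π)^(1/4) = 67.9 mm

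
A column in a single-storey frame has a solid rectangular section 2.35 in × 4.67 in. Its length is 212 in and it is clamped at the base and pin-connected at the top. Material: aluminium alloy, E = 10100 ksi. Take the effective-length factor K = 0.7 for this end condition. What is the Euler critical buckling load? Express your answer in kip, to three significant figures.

P_cr ≈ 22.9 kip

Buckling occurs about the weak axis: I_min = h·b³/12 with b = 2.35 in (the shorter side).
I_min = 4.67×2.35³/12 = 5.051 in⁴
Effective length L_e = K·L = 0.7 × 212 = 148.4 in
P_cr = π²EI / L_e² = π² × 10100×10³ × 5.051 / 148.4² = 2.286×10^4 lb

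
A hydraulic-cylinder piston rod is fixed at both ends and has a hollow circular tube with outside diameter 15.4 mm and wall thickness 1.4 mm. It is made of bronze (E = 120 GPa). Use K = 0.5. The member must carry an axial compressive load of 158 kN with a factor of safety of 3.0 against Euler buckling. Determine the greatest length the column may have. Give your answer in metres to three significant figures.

L_max ≈ 0.123 m

Inner diameter d_i = 15.4 − 2×1.4 = 12.60 mm
I = π(d_o⁴ − d_i⁴)/64 = π(15.4⁴ − 12.60⁴)/64 = 1.524×10^3 mm⁴
I = 1.524×10^-9 m⁴
Required critical load P_cr = n·P = 3.0 × 158 = 474.0 kN = 4.740×10^5 N
From P_cr = π²EI/(K·L)²:  L = (1/K)·√(π²EI/P_cr) = (1/0.5)·√(π²×1.20×10^11×1.524×10^-9/4.740×10^5)
L = 0.123 m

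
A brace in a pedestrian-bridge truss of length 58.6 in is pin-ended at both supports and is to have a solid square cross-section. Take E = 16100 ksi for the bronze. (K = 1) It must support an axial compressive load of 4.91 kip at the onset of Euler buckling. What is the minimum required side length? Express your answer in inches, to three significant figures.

L_e = K·L = 1 × 58.6 = 58.60 in
Required I = P_cr·L_e²/(π²E) = 4.910×10^3 × 58.60² / (π² × 1.61×10^7) = 0.1061 in⁴
Solid square: I = a⁴/12  ⇒  a = (12I)^(1/4) = (12×0.1061)^(1/4) = 1.06 in

a ≈ 1.06 in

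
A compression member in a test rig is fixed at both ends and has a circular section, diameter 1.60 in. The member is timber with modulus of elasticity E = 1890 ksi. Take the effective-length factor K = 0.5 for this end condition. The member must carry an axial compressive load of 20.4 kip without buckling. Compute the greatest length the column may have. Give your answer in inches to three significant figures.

L_max ≈ 34.3 in

I = πd⁴/64 = π×1.60⁴/64 = 0.3217 in⁴
At the buckling limit P_cr = P = 2.040×10^4 lb
From P_cr = π²EI/(K·L)²:  L = (1/K)·√(π²EI/P_cr) = (1/0.5)·√(π²×1.89×10^6×0.3217/2.040×10^4)
L = 34.3 in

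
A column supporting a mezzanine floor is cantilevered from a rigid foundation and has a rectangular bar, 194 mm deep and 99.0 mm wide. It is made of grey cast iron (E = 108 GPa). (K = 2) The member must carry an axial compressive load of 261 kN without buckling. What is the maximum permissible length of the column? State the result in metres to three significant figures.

Buckling occurs about the weak axis: I_min = h·b³/12 with b = 99.0 mm (the shorter side).
I_min = 194×99.0³/12 = 1.569×10^7 mm⁴
I = 1.569×10^-5 m⁴
At the buckling limit P_cr = P = 2.610×10^5 N
From P_cr = π²EI/(K·L)²:  L = (1/K)·√(π²EI/P_cr) = (1/2)·√(π²×1.08×10^11×1.569×10^-5/2.610×10^5)
L = 4.00 m

L_max ≈ 4.00 m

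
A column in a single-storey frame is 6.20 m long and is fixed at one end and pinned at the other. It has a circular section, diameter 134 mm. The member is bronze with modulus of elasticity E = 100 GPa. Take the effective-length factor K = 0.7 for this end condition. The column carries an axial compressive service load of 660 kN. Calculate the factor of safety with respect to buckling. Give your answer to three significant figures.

I = πd⁴/64 = π×134⁴/64 = 1.583×10^7 mm⁴
I = 1.583×10^7 mm⁴ = 1.583×10^-5 m⁴
Effective length L_e = K·L = 0.7 × 6.20 = 4.340 m
P_cr = π²EI / L_e² = π² × 100×10⁹ × 1.583×10^-5 / 4.340² = 8.293×10^5 N
Factor of safety n = P_cr / P = 829.30 / 660 = 1.26

n ≈ 1.26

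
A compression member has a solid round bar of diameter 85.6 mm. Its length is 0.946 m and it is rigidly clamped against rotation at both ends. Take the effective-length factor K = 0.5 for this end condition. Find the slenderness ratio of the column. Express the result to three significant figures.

λ ≈ 22.1

I = πd⁴/64 = π×85.6⁴/64 = 2.636×10^6 mm⁴
A = 5.755×10^3 mm²;  r_min = √(I/A) = √(2.636×10^6/5.755×10^3) = 21.40 mm
L_e = K·L = 0.5 × 0.946 m = 0.4730 m = 473.00 mm
λ = L_e / r_min = 473.00 / 21.40 = 22.1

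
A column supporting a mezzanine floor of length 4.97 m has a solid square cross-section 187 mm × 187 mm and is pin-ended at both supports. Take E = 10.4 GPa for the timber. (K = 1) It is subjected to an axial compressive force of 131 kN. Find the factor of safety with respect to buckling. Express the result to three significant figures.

n ≈ 3.23

I = a⁴/12 = 187⁴/12 = 1.019×10^8 mm⁴
I = 1.019×10^8 mm⁴ = 1.019×10^-4 m⁴
Effective length L_e = K·L = 1 × 4.97 = 4.970 m
P_cr = π²EI / L_e² = π² × 10.4×10⁹ × 1.019×10^-4 / 4.970² = 4.235×10^5 N
Factor of safety n = P_cr / P = 423.45 / 131 = 3.23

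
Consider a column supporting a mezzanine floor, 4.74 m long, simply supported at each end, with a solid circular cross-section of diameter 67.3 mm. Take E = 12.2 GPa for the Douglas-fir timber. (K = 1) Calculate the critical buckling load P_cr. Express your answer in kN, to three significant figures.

P_cr ≈ 5.40 kN

I = πd⁴/64 = π×67.3⁴/64 = 1.007×10^6 mm⁴
I = 1.007×10^6 mm⁴ = 1.007×10^-6 m⁴
Effective length L_e = K·L = 1 × 4.74 = 4.740 m
P_cr = π²EI / L_e² = π² × 12.2×10⁹ × 1.007×10^-6 / 4.740² = 5.397×10^3 N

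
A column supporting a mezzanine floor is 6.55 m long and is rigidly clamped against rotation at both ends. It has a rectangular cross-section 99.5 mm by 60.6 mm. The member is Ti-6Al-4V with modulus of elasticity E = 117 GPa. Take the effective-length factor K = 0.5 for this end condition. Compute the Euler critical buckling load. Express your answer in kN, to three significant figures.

P_cr ≈ 199 kN

Buckling occurs about the weak axis: I_min = h·b³/12 with b = 60.6 mm (the shorter side).
I_min = 99.5×60.6³/12 = 1.845×10^6 mm⁴
I = 1.845×10^6 mm⁴ = 1.845×10^-6 m⁴
Effective length L_e = K·L = 0.5 × 6.55 = 3.275 m
P_cr = π²EI / L_e² = π² × 117×10⁹ × 1.845×10^-6 / 3.275² = 1.987×10^5 N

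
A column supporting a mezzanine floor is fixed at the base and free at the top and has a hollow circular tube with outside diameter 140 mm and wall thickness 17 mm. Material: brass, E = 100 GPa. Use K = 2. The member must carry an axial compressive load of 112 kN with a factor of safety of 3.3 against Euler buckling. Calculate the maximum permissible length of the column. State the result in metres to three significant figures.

L_max ≈ 2.91 m

Inner diameter d_i = 140 − 2×17 = 106.0 mm
I = π(d_o⁴ − d_i⁴)/64 = π(140⁴ − 106.0⁴)/64 = 1.266×10^7 mm⁴
I = 1.266×10^-5 m⁴
Required critical load P_cr = n·P = 3.3 × 112 = 369.6 kN = 3.696×10^5 N
From P_cr = π²EI/(K·L)²:  L = (1/K)·√(π²EI/P_cr) = (1/2)·√(π²×1.00×10^11×1.266×10^-5/3.696×10^5)
L = 2.91 m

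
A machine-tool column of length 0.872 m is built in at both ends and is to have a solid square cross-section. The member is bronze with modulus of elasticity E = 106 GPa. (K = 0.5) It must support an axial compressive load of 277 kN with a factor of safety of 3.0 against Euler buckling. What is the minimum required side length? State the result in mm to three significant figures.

a ≈ 36.7 mm

Required P_cr = n·P = 3.0 × 277 = 831.0 kN
L_e = K·L = 0.5 × 0.872 = 0.4360 m
Required I = P_cr·L_e²/(π²E) = 8.310×10^5 × 0.4360² / (π² × 1.06×10^11) = 1.510×10^-7 m⁴
I_req = 1.510×10^5 mm⁴
Solid square: I = a⁴/12  ⇒  a = (12I)^(1/4) = (12×1.510×10^5)^(1/4) = 36.7 mm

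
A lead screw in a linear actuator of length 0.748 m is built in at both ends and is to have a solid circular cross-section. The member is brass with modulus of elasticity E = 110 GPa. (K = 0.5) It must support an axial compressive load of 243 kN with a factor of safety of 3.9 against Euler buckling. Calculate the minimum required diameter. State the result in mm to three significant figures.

Required P_cr = n·P = 3.9 × 243 = 947.7 kN
L_e = K·L = 0.5 × 0.748 = 0.3740 m
Required I = P_cr·L_e²/(π²E) = 9.477×10^5 × 0.3740² / (π² × 1.10×10^11) = 1.221×10^-7 m⁴
I_req = 1.221×10^5 mm⁴
Solid circle: I = πd⁴/64  ⇒  d = (64I/π)^(1/4) = (64×1.221×10^5/π)^(1/4) = 39.7 mm

d ≈ 39.7 mm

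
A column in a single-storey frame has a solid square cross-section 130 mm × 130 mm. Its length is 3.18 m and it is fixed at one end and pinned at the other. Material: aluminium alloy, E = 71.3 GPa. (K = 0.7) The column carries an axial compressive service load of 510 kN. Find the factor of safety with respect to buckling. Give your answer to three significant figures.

n ≈ 6.63

I = a⁴/12 = 130⁴/12 = 2.380×10^7 mm⁴
I = 2.380×10^7 mm⁴ = 2.380×10^-5 m⁴
Effective length L_e = K·L = 0.7 × 3.18 = 2.226 m
P_cr = π²EI / L_e² = π² × 71.3×10⁹ × 2.380×10^-5 / 2.226² = 3.380×10^6 N
Factor of safety n = P_cr / P = 3380.1 / 510 = 6.63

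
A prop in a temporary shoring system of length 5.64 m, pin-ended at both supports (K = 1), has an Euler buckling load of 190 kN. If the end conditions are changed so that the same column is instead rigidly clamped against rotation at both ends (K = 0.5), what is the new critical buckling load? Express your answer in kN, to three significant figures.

P_cr ∝ 1/K², so P_cr,new = P_cr,old × (K_old/K_new)² = 190 × (1/0.5)²
= 190 × 4.000 = 760 kN

P_cr ≈ 760 kN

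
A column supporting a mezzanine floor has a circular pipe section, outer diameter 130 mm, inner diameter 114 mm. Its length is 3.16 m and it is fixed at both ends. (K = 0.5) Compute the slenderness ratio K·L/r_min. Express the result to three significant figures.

λ ≈ 36.6

d_o = 130 mm, d_i = 114 mm
I = π(d_o⁴ − d_i⁴)/64 = π(130⁴ − 114.0⁴)/64 = 5.729×10^6 mm⁴
A = 3.066×10^3 mm²;  r_min = √(I/A) = √(5.729×10^6/3.066×10^3) = 43.23 mm
L_e = K·L = 0.5 × 3.16 m = 1.580 m = 1580.0 mm
λ = L_e / r_min = 1580.0 / 43.23 = 36.6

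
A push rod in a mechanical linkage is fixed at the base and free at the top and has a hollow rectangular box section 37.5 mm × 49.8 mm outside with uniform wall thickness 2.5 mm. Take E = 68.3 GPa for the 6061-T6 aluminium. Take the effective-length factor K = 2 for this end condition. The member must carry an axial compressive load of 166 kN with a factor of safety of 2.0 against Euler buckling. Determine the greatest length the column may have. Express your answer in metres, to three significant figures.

L_max ≈ 0.215 m

Inner dimensions: h_i = 49.8 − 2×2.5 = 44.80 mm, b_i = 37.5 − 2×2.5 = 32.50 mm
Weak-axis I_min = (h_o·b_o³ − h_i·b_i³)/12 with b_o = 37.5, b_i = 32.50 mm (shorter outer/inner sides).
I_min = (49.8×37.5³ − 44.80×32.50³)/12 = 9.069×10^4 mm⁴
I = 9.069×10^-8 m⁴
Required critical load P_cr = n·P = 2.0 × 166 = 332.0 kN = 3.320×10^5 N
From P_cr = π²EI/(K·L)²:  L = (1/K)·√(π²EI/P_cr) = (1/2)·√(π²×6.83×10^10×9.069×10^-8/3.320×10^5)
L = 0.215 m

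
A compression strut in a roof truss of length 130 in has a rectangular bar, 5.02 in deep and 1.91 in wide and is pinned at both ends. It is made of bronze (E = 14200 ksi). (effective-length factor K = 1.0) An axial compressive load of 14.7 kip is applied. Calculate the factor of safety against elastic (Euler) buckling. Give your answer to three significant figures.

Buckling occurs about the weak axis: I_min = h·b³/12 with b = 1.91 in (the shorter side).
I_min = 5.02×1.91³/12 = 2.915 in⁴
Effective length L_e = K·L = 1 × 130 = 130.0 in
P_cr = π²EI / L_e² = π² × 14200×10³ × 2.915 / 130.0² = 2.417×10^4 lb
Factor of safety n = P_cr / P = 24.173 / 14.7 = 1.64

n ≈ 1.64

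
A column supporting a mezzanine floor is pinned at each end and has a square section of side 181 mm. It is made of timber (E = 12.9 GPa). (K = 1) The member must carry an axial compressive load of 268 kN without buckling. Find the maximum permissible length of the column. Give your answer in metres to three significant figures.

I = a⁴/12 = 181⁴/12 = 8.944×10^7 mm⁴
I = 8.944×10^-5 m⁴
At the buckling limit P_cr = P = 2.680×10^5 N
From P_cr = π²EI/(K·L)²:  L = (1/K)·√(π²EI/P_cr) = (1/1)·√(π²×1.29×10^10×8.944×10^-5/2.680×10^5)
L = 6.52 m

L_max ≈ 6.52 m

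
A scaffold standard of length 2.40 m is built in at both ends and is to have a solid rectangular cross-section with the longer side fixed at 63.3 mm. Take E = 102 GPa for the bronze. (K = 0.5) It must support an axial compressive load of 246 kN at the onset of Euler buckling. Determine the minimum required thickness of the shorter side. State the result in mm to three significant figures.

b ≈ 40.6 mm

L_e = K·L = 0.5 × 2.40 = 1.200 m
Required I = P_cr·L_e²/(π²E) = 2.460×10^5 × 1.200² / (π² × 1.02×10^11) = 3.519×10^-7 m⁴
I_req = 3.519×10^5 mm⁴
Rectangle, weak axis: I_min = h·b³/12 with h = 63.3 mm fixed  ⇒  b = (12I/h)^(1/3) = 40.6 mm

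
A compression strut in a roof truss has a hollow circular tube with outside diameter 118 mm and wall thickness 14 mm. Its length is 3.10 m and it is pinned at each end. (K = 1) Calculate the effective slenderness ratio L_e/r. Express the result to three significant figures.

Inner diameter d_i = 118 − 2×14 = 90.00 mm
I = π(d_o⁴ − d_i⁴)/64 = π(118⁴ − 90.00⁴)/64 = 6.296×10^6 mm⁴
A = 4.574×10^3 mm²;  r_min = √(I/A) = √(6.296×10^6/4.574×10^3) = 37.10 mm
L_e = K·L = 1 × 3.10 m = 3.100 m = 3100.0 mm
λ = L_e / r_min = 3100.0 / 37.10 = 83.6

λ ≈ 83.6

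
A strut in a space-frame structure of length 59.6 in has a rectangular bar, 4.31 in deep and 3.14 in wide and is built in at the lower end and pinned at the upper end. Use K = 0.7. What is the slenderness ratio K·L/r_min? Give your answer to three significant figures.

Buckling occurs about the weak axis: I_min = h·b³/12 with b = 3.14 in (the shorter side).
I_min = 4.31×3.14³/12 = 11.12 in⁴
A = 13.53 in²;  r_min = √(I/A) = √(11.12/13.53) = 0.9064 in
L_e = K·L = 0.7 × 59.6 = 41.72 in
λ = L_e / r_min = 41.720 / 0.9064 = 46.0

λ ≈ 46.0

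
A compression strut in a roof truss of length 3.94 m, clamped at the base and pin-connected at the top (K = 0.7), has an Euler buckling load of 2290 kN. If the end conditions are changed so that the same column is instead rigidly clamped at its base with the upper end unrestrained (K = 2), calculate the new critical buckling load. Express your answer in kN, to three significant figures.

P_cr ∝ 1/K², so P_cr,new = P_cr,old × (K_old/K_new)² = 2290 × (0.7/2)²
= 2290 × 0.1225 = 281 kN

P_cr ≈ 281 kN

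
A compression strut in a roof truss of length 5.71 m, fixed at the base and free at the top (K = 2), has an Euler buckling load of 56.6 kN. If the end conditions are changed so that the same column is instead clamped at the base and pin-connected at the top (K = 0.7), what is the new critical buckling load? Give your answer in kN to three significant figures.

P_cr ≈ 462 kN

P_cr ∝ 1/K², so P_cr,new = P_cr,old × (K_old/K_new)² = 56.6 × (2/0.7)²
= 56.6 × 8.163 = 462 kN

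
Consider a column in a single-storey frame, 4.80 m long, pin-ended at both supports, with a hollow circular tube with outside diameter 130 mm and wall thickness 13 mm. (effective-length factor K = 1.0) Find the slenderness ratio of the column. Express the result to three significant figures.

λ ≈ 115

Inner diameter d_i = 130 − 2×13 = 104.0 mm
I = π(d_o⁴ − d_i⁴)/64 = π(130⁴ − 104.0⁴)/64 = 8.277×10^6 mm⁴
A = 4.778×10^3 mm²;  r_min = √(I/A) = √(8.277×10^6/4.778×10^3) = 41.62 mm
L_e = K·L = 1 × 4.80 m = 4.800 m = 4800.0 mm
λ = L_e / r_min = 4800.0 / 41.62 = 115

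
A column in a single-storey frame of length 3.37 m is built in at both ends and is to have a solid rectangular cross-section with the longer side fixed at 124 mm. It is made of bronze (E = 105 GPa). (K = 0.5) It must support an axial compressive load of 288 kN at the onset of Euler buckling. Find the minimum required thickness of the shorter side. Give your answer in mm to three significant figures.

L_e = K·L = 0.5 × 3.37 = 1.685 m
Required I = P_cr·L_e²/(π²E) = 2.880×10^5 × 1.685² / (π² × 1.05×10^11) = 7.890×10^-7 m⁴
I_req = 7.890×10^5 mm⁴
Rectangle, weak axis: I_min = h·b³/12 with h = 124 mm fixed  ⇒  b = (12I/h)^(1/3) = 42.4 mm

b ≈ 42.4 mm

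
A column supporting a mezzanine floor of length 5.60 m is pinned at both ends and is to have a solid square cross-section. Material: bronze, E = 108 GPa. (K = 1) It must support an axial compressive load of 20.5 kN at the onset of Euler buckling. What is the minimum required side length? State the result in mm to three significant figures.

a ≈ 51.9 mm

L_e = K·L = 1 × 5.60 = 5.600 m
Required I = P_cr·L_e²/(π²E) = 2.050×10^4 × 5.600² / (π² × 1.08×10^11) = 6.031×10^-7 m⁴
I_req = 6.031×10^5 mm⁴
Solid square: I = a⁴/12  ⇒  a = (12I)^(1/4) = (12×6.031×10^5)^(1/4) = 51.9 mm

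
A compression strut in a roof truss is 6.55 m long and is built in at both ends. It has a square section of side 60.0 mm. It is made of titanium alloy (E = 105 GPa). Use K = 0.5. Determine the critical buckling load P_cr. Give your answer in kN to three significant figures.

I = a⁴/12 = 60.0⁴/12 = 1.080×10^6 mm⁴
I = 1.080×10^6 mm⁴ = 1.080×10^-6 m⁴
Effective length L_e = K·L = 0.5 × 6.55 = 3.275 m
P_cr = π²EI / L_e² = π² × 105×10⁹ × 1.080×10^-6 / 3.275² = 1.043×10^5 N

P_cr ≈ 104 kN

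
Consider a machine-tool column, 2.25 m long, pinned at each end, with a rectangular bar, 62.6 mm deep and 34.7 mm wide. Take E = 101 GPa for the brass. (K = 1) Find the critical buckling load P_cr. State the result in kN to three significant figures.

Buckling occurs about the weak axis: I_min = h·b³/12 with b = 34.7 mm (the shorter side).
I_min = 62.6×34.7³/12 = 2.180×10^5 mm⁴
I = 2.180×10^5 mm⁴ = 2.180×10^-7 m⁴
Effective length L_e = K·L = 1 × 2.25 = 2.250 m
P_cr = π²EI / L_e² = π² × 101×10⁹ × 2.180×10^-7 / 2.250² = 4.292×10^4 N

P_cr ≈ 42.9 kN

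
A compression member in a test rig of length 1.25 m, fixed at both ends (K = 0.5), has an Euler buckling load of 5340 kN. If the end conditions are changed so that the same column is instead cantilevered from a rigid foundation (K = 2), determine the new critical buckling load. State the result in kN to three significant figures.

P_cr ∝ 1/K², so P_cr,new = P_cr,old × (K_old/K_new)² = 5340 × (0.5/2)²
= 5340 × 0.06250 = 334 kN

P_cr ≈ 334 kN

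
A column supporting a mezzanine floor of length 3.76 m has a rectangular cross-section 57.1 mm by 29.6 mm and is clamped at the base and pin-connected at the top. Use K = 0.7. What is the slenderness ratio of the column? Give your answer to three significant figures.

For a rectangle r_min = b/√12 = 29.6/√12 = 8.545 mm
L_e = K·L = 0.7 × 3.76 m = 2.632 m = 2632.0 mm
λ = L_e / r_min = 2632.0 / 8.545 = 308

λ ≈ 308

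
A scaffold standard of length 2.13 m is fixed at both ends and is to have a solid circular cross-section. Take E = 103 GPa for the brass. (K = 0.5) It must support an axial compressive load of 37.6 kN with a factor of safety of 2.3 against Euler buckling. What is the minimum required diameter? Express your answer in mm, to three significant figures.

Required P_cr = n·P = 2.3 × 37.6 = 86.48 kN
L_e = K·L = 0.5 × 2.13 = 1.065 m
Required I = P_cr·L_e²/(π²E) = 8.648×10^4 × 1.065² / (π² × 1.03×10^11) = 9.649×10^-8 m⁴
I_req = 9.649×10^4 mm⁴
Solid circle: I = πd⁴/64  ⇒  d = (64I/π)^(1/4) = (64×9.649×10^4/π)^(1/4) = 37.4 mm

d ≈ 37.4 mm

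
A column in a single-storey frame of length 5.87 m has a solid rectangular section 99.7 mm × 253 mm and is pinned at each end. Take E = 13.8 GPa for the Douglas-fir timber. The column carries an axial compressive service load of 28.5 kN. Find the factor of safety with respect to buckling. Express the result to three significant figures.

n ≈ 2.90

Buckling occurs about the weak axis: I_min = h·b³/12 with b = 99.7 mm (the shorter side).
I_min = 253×99.7³/12 = 2.089×10^7 mm⁴
I = 2.089×10^7 mm⁴ = 2.089×10^-5 m⁴
Effective length L_e = K·L = 1 × 5.87 = 5.870 m
P_cr = π²EI / L_e² = π² × 13.8×10⁹ × 2.089×10^-5 / 5.870² = 8.259×10^4 N
Factor of safety n = P_cr / P = 82.590 / 28.5 = 2.90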